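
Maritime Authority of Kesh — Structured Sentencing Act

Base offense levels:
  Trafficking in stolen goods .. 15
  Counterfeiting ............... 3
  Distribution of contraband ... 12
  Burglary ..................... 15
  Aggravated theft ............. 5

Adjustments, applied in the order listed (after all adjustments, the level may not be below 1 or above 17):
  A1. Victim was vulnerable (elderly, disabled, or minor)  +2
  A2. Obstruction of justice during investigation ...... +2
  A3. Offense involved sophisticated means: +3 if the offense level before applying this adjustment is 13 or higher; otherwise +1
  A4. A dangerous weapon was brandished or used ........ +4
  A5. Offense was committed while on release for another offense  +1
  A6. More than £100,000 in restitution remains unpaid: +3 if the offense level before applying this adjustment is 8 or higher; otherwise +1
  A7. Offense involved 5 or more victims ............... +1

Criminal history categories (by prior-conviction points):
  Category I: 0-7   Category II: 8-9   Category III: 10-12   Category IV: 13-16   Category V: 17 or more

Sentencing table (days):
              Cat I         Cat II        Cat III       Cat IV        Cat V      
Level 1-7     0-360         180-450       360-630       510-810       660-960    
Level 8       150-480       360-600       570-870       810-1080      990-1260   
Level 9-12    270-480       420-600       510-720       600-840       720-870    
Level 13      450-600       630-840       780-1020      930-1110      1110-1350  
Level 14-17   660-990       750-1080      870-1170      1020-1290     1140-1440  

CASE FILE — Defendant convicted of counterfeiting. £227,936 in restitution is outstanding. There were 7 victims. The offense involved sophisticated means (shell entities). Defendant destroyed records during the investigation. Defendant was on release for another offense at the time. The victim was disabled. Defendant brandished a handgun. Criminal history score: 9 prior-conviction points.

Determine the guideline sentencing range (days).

750-1080 days

Base offense level for counterfeiting: 3.
A1 applies: 3 + 2 = 5.
A2 applies: 5 + 2 = 7.
A3 applies (level before this adjustment is 7 < 13, so +1): 7 + 1 = 8.
A4 applies: 8 + 4 = 12.
A5 applies: 12 + 1 = 13.
A6 applies (level before this adjustment is 13 ≥ 8, so +3): 13 + 3 = 16.
A7 applies: 16 + 1 = 17.
Final offense level: 17.
Criminal history: 9 prior points → Category II (8-9).
Level 17 falls in the 14-17 band.
Grid: Level 14-17 × Category II = 750-1080 days.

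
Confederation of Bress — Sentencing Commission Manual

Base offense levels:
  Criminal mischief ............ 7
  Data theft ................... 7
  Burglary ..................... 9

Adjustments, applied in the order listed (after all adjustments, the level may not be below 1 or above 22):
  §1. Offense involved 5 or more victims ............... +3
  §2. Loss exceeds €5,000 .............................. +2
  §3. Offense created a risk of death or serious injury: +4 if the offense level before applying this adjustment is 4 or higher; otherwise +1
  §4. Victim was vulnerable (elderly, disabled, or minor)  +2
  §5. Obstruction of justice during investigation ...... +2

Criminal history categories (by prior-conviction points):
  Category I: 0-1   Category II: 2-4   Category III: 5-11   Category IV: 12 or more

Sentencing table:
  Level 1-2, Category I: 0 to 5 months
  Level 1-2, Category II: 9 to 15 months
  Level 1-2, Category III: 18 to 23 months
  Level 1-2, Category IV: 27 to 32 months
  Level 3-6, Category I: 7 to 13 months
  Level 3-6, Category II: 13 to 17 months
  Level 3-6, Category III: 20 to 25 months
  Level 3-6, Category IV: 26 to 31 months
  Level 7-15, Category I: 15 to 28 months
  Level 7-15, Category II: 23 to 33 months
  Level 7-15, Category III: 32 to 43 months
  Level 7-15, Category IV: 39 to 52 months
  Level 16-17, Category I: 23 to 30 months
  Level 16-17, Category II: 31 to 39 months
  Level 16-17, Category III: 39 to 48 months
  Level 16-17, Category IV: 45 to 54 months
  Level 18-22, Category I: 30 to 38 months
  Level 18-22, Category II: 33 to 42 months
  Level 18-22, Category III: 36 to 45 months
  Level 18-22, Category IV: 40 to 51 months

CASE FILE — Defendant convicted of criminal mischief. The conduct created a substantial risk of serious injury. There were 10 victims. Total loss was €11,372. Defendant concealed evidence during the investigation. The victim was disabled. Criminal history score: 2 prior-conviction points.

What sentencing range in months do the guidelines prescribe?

Base offense level for criminal mischief: 7.
§1 applies: 7 + 3 = 10.
§2 applies: 10 + 2 = 12.
§3 applies (level before this adjustment is 12 ≥ 4, so +4): 12 + 4 = 16.
§4 applies: 16 + 2 = 18.
§5 applies: 18 + 2 = 20.
Final offense level: 20.
Criminal history: 2 prior points → Category II (2-4).
Level 20 falls in the 18-22 band.
Grid: Level 18-22 × Category II = 33-42 months.

33-42 months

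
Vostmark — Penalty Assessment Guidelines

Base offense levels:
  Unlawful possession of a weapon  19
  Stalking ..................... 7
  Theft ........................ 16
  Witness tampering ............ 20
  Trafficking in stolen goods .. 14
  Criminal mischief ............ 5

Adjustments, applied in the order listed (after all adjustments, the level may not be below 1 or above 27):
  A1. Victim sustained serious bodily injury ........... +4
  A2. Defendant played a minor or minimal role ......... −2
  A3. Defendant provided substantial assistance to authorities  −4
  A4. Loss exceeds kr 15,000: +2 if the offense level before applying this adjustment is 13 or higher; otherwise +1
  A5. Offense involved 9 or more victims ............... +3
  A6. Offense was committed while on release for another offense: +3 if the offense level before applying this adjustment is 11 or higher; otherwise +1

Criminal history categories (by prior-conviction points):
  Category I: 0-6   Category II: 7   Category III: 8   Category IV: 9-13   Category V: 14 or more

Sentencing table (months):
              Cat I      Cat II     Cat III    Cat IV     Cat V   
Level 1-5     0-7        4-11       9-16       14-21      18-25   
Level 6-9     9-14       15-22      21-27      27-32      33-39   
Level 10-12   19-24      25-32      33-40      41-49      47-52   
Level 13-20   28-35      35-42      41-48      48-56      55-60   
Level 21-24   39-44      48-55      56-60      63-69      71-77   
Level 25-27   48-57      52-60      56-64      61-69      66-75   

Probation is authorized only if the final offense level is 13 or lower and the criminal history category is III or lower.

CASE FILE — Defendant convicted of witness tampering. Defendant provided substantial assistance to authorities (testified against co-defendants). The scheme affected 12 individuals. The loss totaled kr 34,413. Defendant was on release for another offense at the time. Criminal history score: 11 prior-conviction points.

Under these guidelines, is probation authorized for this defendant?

No

Base offense level for witness tampering: 20.
A2 does not apply.
A3 applies: 20 − 4 = 16.
A4 applies (level before this adjustment is 16 ≥ 13, so +2): 16 + 2 = 18.
A5 applies: 18 + 3 = 21.
A6 applies (level before this adjustment is 21 ≥ 11, so +3): 21 + 3 = 24.
Final offense level: 24.
Criminal history: 11 prior points → Category IV (9-13).
Level 24 falls in the 21-24 band.
Grid: Level 21-24 × Category IV = 63-69 months.
Probation check: level 24 > 13 and category IV > III → not eligible.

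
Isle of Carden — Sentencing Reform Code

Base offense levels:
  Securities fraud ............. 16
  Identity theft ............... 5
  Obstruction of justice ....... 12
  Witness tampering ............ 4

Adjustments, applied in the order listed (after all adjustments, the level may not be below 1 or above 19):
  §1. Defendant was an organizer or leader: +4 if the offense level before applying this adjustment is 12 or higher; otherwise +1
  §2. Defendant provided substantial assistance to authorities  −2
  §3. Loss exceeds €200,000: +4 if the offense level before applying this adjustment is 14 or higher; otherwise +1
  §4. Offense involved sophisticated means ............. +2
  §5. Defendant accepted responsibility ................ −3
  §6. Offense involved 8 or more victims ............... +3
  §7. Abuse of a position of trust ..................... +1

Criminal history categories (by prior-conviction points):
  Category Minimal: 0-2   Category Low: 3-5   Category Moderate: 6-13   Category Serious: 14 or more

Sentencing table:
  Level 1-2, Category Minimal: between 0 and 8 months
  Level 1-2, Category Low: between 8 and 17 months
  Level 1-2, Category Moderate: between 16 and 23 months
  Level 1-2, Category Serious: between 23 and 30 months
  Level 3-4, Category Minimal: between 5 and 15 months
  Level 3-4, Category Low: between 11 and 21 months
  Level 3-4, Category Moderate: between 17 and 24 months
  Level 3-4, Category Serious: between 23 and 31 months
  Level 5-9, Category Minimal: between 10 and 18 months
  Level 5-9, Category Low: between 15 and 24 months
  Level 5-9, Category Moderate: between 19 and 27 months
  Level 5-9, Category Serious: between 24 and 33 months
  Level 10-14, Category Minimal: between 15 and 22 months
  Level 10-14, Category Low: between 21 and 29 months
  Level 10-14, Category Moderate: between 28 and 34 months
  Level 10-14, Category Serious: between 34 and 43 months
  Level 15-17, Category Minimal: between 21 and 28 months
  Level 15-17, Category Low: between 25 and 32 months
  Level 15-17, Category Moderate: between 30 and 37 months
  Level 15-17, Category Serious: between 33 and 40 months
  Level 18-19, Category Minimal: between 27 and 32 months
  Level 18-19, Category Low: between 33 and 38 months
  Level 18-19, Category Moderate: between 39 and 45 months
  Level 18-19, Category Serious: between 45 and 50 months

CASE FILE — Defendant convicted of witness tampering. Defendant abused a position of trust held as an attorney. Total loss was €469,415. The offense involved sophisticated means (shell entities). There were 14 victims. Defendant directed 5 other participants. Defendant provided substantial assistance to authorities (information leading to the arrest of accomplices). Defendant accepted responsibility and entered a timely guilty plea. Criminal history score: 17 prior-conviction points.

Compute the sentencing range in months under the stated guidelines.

Base offense level for witness tampering: 4.
§1 applies (level before this adjustment is 4 < 12, so +1): 4 + 1 = 5.
§2 applies: 5 − 2 = 3.
§3 applies (level before this adjustment is 3 < 14, so +1): 3 + 1 = 4.
§4 applies: 4 + 2 = 6.
§5 applies: 6 − 3 = 3.
§6 applies: 3 + 3 = 6.
§7 applies: 6 + 1 = 7.
Final offense level: 7.
Criminal history: 17 prior points → Category Serious (14+).
Level 7 falls in the 5-9 band.
Grid: Level 5-9 × Category Serious = 24-33 months.

24-33 months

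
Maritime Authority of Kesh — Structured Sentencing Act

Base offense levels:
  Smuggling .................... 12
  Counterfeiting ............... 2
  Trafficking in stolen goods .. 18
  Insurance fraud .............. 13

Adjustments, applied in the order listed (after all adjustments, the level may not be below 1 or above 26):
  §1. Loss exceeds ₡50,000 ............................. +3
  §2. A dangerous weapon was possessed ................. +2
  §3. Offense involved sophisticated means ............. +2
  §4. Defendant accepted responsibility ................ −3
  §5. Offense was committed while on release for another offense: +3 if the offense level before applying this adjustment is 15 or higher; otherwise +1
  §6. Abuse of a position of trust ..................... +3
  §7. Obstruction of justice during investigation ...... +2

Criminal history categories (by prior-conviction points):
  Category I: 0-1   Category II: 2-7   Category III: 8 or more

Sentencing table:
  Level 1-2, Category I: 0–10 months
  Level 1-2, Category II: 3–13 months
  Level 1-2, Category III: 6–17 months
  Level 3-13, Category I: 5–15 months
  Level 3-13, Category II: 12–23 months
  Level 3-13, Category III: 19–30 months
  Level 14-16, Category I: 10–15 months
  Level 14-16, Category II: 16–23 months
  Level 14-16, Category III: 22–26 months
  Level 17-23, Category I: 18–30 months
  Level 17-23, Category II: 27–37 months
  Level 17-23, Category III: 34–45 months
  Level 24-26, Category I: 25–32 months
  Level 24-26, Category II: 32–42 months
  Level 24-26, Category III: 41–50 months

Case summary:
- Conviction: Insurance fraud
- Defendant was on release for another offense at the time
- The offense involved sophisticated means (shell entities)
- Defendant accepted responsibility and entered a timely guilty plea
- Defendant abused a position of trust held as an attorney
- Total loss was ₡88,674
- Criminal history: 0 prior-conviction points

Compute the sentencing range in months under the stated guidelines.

Base offense level for insurance fraud: 13.
§1 applies: 13 + 3 = 16.
§3 applies: 16 + 2 = 18.
§4 applies: 18 − 3 = 15.
§5 applies (level before this adjustment is 15 ≥ 15, so +3): 15 + 3 = 18.
§6 applies: 18 + 3 = 21.
§7 does not apply.
Final offense level: 21.
Criminal history: 0 prior points → Category I (0-1).
Level 21 falls in the 17-23 band.
Grid: Level 17-23 × Category I = 18-30 months.

18-30 months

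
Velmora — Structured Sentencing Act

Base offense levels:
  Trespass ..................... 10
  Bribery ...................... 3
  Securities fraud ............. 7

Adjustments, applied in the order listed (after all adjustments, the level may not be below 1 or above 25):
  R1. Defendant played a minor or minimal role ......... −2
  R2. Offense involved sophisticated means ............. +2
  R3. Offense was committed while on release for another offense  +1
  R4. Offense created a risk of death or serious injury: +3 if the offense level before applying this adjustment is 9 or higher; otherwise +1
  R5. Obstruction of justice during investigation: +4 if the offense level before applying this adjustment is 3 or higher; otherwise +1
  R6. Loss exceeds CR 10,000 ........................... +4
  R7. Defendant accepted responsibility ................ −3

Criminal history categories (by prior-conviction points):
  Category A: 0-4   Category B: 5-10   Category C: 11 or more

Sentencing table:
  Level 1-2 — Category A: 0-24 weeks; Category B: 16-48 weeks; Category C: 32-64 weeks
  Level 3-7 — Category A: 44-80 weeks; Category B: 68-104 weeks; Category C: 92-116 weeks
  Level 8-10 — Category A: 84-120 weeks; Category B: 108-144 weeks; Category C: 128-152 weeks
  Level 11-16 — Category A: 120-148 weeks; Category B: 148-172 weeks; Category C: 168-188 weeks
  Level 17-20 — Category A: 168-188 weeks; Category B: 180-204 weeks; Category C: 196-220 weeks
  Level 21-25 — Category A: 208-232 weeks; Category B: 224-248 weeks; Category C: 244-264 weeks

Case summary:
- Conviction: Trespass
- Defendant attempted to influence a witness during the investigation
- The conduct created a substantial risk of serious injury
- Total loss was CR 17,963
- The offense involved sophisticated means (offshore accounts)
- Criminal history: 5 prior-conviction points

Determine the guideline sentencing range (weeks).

Base offense level for trespass: 10.
R2 applies: 10 + 2 = 12.
R3 does not apply.
R4 applies (level before this adjustment is 12 ≥ 9, so +3): 12 + 3 = 15.
R5 applies (level before this adjustment is 15 ≥ 3, so +4): 15 + 4 = 19.
R6 applies: 19 + 4 = 23.
Final offense level: 23.
Criminal history: 5 prior points → Category B (5-10).
Level 23 falls in the 21-25 band.
Grid: Level 21-25 × Category B = 224-248 weeks.

224-248 weeks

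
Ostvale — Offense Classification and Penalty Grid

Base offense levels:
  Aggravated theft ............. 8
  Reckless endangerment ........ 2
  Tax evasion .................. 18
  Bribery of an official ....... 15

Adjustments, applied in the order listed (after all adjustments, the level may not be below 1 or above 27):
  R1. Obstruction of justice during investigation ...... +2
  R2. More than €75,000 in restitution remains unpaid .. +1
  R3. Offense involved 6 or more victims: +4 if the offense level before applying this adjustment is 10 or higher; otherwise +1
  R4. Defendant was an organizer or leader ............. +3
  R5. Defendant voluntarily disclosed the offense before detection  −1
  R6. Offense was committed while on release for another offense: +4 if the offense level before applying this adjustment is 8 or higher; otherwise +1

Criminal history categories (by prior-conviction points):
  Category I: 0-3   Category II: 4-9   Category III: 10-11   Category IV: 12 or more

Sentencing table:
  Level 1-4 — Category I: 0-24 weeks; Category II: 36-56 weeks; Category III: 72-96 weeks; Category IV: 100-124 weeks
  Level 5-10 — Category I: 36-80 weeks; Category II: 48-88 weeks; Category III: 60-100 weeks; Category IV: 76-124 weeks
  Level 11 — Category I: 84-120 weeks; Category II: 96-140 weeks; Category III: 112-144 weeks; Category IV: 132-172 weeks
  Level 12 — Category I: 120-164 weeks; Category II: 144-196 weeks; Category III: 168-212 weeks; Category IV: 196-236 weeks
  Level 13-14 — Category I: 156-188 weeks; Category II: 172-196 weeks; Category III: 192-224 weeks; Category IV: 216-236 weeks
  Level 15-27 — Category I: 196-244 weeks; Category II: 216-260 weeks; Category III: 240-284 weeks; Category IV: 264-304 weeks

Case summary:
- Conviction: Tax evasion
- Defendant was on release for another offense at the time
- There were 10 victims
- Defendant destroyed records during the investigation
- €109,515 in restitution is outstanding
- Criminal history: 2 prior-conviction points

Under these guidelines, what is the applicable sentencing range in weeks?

Base offense level for tax evasion: 18.
R1 applies: 18 + 2 = 20.
R2 applies: 20 + 1 = 21.
R3 applies (level before this adjustment is 21 ≥ 10, so +4): 21 + 4 = 25.
R6 applies (level before this adjustment is 25 ≥ 8, so +4): 25 + 4 = 29.
Level 29 exceeds the maximum of 27; capped at 27.
Final offense level: 27.
Criminal history: 2 prior points → Category I (0-3).
Level 27 falls in the 15-27 band.
Grid: Level 15-27 × Category I = 196-244 weeks.

196-244 weeks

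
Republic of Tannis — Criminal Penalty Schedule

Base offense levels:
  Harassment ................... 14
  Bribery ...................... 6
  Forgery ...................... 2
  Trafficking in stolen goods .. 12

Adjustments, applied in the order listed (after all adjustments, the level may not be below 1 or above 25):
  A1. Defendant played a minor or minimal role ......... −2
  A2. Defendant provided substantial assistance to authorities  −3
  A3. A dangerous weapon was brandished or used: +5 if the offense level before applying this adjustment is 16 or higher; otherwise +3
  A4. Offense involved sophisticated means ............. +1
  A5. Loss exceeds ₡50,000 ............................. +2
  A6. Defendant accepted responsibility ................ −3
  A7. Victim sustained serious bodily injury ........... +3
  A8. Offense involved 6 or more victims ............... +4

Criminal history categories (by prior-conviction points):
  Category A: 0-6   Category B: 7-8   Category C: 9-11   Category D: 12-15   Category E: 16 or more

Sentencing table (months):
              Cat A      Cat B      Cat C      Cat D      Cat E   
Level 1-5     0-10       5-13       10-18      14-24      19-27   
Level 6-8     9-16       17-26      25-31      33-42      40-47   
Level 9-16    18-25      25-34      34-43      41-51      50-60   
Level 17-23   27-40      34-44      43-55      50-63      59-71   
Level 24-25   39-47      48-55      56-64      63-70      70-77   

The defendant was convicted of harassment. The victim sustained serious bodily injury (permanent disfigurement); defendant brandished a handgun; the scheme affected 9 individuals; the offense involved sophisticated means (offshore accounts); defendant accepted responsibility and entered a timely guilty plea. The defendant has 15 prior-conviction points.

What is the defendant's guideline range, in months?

50-63 months

Base offense level for harassment: 14.
A1 does not apply.
A3 applies (level before this adjustment is 14 < 16, so +3): 14 + 3 = 17.
A4 applies: 17 + 1 = 18.
A6 applies: 18 − 3 = 15.
A7 applies: 15 + 3 = 18.
A8 applies: 18 + 4 = 22.
Final offense level: 22.
Criminal history: 15 prior points → Category D (12-15).
Level 22 falls in the 17-23 band.
Grid: Level 17-23 × Category D = 50-63 months.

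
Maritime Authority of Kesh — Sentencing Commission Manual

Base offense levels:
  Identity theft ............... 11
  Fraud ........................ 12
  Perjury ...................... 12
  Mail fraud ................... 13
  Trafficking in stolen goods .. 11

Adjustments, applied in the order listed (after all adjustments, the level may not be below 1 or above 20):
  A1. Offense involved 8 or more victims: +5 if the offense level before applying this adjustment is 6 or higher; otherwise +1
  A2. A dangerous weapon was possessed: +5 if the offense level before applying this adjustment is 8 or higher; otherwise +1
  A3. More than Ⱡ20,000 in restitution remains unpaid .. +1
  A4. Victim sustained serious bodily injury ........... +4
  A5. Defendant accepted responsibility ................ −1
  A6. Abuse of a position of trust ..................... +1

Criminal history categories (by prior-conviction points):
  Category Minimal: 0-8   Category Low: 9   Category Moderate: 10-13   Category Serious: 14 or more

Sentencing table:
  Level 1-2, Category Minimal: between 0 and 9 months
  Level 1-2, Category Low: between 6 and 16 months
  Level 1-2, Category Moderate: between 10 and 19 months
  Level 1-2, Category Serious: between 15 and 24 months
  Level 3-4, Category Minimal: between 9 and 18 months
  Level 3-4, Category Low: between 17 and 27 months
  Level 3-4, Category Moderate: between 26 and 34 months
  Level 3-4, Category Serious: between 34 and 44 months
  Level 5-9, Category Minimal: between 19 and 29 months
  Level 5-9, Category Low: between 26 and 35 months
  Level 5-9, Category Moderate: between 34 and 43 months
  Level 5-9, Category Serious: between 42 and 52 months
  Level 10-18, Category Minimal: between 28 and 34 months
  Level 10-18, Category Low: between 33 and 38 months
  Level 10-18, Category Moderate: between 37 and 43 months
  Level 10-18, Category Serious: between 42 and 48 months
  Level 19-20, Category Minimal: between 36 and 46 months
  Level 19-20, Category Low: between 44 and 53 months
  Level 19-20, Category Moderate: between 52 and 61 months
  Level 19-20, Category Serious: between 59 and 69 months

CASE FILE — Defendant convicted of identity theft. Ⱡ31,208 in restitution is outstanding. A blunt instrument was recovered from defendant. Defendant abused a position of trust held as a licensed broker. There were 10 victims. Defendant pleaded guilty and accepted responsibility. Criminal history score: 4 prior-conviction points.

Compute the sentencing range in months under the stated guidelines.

Base offense level for identity theft: 11.
A1 applies (level before this adjustment is 11 ≥ 6, so +5): 11 + 5 = 16.
A2 applies (level before this adjustment is 16 ≥ 8, so +5): 16 + 5 = 21.
A3 applies: 21 + 1 = 22.
A4 does not apply.
A5 applies: 22 − 1 = 21.
A6 applies: 21 + 1 = 22.
Level 22 exceeds the maximum of 20; capped at 20.
Final offense level: 20.
Criminal history: 4 prior points → Category Minimal (0-8).
Level 20 falls in the 19-20 band.
Grid: Level 19-20 × Category Minimal = 36-46 months.

36-46 months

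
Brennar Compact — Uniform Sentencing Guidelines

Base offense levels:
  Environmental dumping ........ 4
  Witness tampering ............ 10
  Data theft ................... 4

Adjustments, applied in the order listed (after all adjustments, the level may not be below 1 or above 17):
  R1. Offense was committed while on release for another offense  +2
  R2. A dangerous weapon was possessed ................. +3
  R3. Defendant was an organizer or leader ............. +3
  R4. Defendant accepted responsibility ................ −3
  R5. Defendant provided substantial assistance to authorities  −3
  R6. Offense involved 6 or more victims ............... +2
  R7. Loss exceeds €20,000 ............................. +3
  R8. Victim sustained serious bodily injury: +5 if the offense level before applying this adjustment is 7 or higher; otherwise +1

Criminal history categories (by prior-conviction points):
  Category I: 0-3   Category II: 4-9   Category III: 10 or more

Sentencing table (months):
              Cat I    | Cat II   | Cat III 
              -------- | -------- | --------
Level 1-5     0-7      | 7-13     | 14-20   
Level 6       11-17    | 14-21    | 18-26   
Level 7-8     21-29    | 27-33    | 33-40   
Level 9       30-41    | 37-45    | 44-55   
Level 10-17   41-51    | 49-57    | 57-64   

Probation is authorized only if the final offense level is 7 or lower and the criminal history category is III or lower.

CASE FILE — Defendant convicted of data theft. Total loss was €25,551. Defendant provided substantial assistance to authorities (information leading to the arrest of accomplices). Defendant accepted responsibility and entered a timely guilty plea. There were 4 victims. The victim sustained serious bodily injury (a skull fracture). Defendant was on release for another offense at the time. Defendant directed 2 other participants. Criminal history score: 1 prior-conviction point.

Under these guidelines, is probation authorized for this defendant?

Base offense level for data theft: 4.
R1 applies: 4 + 2 = 6.
R3 applies: 6 + 3 = 9.
R4 applies: 9 − 3 = 6.
R5 applies: 6 − 3 = 3.
R6 does not apply.
R7 applies: 3 + 3 = 6.
R8 applies (level before this adjustment is 6 < 7, so +1): 6 + 1 = 7.
Final offense level: 7.
Criminal history: 1 prior point → Category I (0-3).
Level 7 falls in the 7-8 band.
Grid: Level 7-8 × Category I = 21-29 months.
Probation check: level 7 ≤ 7 and category I ≤ III → eligible.

Yes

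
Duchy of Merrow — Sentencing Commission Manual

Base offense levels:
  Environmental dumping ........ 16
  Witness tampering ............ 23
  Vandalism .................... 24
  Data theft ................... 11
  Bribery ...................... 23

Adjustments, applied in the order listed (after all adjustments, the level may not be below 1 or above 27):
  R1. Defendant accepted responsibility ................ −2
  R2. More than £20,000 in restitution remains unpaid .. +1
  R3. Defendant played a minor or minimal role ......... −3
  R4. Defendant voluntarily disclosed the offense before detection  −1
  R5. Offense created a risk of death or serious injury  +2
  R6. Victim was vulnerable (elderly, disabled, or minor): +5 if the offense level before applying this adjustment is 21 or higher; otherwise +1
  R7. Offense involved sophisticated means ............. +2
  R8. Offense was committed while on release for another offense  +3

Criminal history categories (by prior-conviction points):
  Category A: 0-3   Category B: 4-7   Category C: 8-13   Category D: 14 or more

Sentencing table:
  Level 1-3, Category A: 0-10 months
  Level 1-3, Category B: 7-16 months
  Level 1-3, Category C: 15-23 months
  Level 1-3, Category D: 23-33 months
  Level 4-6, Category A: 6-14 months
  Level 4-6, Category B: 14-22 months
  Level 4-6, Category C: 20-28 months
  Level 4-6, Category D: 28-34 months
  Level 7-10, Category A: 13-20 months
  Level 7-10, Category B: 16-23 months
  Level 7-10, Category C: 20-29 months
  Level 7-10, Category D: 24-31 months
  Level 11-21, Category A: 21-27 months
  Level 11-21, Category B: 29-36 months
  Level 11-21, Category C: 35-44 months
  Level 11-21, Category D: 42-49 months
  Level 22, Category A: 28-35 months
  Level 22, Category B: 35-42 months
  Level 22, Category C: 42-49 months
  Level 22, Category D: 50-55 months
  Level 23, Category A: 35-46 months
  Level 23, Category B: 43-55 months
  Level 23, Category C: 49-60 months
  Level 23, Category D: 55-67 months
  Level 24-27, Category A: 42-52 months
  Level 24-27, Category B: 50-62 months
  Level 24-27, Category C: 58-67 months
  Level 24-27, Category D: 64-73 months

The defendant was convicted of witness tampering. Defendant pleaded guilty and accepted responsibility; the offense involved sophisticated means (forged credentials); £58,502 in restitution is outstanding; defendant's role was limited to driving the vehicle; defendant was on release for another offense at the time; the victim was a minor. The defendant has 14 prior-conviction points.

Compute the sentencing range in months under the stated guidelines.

64-73 months

Base offense level for witness tampering: 23.
R1 applies: 23 − 2 = 21.
R2 applies: 21 + 1 = 22.
R3 applies: 22 − 3 = 19.
R5 does not apply.
R6 applies (level before this adjustment is 19 < 21, so +1): 19 + 1 = 20.
R7 applies: 20 + 2 = 22.
R8 applies: 22 + 3 = 25.
Final offense level: 25.
Criminal history: 14 prior points → Category D (14+).
Level 25 falls in the 24-27 band.
Grid: Level 24-27 × Category D = 64-73 months.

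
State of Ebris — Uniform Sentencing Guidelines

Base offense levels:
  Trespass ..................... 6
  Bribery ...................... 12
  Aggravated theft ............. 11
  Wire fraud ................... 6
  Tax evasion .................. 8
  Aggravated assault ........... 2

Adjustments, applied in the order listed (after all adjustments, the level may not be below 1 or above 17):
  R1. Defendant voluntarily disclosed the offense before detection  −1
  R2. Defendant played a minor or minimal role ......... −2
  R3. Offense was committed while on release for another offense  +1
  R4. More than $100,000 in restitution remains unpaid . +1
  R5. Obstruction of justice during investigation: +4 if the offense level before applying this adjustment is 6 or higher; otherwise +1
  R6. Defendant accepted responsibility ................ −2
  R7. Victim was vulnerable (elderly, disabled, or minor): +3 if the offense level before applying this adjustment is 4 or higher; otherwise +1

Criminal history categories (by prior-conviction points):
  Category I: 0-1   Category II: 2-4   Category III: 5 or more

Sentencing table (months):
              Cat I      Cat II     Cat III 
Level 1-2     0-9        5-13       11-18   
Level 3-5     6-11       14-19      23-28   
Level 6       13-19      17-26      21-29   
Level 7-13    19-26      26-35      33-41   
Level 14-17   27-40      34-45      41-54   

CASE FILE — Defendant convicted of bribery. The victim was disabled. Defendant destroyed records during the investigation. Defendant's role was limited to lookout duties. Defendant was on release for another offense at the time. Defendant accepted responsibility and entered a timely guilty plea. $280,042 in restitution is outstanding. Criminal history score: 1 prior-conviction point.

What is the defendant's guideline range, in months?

27-40 months

Base offense level for bribery: 12.
R2 applies: 12 − 2 = 10.
R3 applies: 10 + 1 = 11.
R4 applies: 11 + 1 = 12.
R5 applies (level before this adjustment is 12 ≥ 6, so +4): 12 + 4 = 16.
R6 applies: 16 − 2 = 14.
R7 applies (level before this adjustment is 14 ≥ 4, so +3): 14 + 3 = 17.
Final offense level: 17.
Criminal history: 1 prior point → Category I (0-1).
Level 17 falls in the 14-17 band.
Grid: Level 14-17 × Category I = 27-40 months.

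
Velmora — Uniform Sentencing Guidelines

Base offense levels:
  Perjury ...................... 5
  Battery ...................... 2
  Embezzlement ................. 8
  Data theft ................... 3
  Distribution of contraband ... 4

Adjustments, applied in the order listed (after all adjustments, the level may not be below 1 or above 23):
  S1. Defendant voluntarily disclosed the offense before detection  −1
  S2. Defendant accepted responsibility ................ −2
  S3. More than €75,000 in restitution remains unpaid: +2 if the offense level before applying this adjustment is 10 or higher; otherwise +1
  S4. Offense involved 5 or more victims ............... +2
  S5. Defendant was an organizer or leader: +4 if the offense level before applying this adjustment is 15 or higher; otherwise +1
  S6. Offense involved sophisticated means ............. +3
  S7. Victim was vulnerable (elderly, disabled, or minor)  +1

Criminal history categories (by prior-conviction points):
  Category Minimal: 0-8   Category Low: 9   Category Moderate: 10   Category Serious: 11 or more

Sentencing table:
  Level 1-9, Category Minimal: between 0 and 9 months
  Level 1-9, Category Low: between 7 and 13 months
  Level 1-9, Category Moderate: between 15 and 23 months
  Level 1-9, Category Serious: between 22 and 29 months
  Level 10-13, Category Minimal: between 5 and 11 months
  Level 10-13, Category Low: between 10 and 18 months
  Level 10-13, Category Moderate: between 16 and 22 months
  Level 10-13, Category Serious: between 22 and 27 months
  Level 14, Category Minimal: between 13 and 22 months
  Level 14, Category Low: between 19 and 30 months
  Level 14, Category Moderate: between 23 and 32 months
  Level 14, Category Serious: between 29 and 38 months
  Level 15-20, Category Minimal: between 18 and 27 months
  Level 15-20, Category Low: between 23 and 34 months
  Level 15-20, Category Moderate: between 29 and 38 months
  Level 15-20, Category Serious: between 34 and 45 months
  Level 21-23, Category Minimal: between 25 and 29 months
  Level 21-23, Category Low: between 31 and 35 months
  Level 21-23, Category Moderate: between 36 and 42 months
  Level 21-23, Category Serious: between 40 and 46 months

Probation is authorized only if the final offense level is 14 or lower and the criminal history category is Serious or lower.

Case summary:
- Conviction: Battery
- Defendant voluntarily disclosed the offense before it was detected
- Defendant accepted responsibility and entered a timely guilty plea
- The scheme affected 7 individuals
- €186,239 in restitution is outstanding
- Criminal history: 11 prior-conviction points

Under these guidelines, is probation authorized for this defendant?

Base offense level for battery: 2.
S1 applies: 2 − 1 = 1.
S2 applies: 1 − 2 = -1.
S3 applies (level before this adjustment is -1 < 10, so +1): -1 + 1 = 0.
S4 applies: 0 + 2 = 2.
S6 does not apply.
Final offense level: 2.
Criminal history: 11 prior points → Category Serious (11+).
Level 2 falls in the 1-9 band.
Grid: Level 1-9 × Category Serious = 22-29 months.
Probation check: level 2 ≤ 14 and category Serious ≤ Serious → eligible.

Yes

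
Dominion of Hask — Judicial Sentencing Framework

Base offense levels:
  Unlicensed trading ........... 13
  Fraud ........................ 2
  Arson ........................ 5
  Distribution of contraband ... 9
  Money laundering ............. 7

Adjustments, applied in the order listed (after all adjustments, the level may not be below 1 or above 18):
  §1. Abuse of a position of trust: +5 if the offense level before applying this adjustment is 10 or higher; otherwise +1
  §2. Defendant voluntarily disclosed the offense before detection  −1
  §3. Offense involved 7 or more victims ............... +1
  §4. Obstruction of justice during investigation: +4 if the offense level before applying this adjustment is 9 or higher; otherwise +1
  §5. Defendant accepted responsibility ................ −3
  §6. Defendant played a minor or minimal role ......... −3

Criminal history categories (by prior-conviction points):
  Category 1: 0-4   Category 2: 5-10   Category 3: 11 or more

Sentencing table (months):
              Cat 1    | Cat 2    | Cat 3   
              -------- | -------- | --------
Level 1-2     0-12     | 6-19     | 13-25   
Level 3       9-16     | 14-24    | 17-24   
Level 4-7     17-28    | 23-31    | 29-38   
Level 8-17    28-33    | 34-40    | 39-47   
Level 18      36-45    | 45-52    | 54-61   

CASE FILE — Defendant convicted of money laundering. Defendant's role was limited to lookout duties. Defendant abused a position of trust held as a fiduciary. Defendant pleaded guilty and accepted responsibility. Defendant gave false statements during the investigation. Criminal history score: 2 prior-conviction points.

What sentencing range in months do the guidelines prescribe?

9-16 months

Base offense level for money laundering: 7.
§1 applies (level before this adjustment is 7 < 10, so +1): 7 + 1 = 8.
§2 does not apply.
§3 does not apply.
§4 applies (level before this adjustment is 8 < 9, so +1): 8 + 1 = 9.
§5 applies: 9 − 3 = 6.
§6 applies: 6 − 3 = 3.
Final offense level: 3.
Criminal history: 2 prior points → Category 1 (0-4).
Level 3 falls in the 3 band.
Grid: Level 3 × Category 1 = 9-16 months.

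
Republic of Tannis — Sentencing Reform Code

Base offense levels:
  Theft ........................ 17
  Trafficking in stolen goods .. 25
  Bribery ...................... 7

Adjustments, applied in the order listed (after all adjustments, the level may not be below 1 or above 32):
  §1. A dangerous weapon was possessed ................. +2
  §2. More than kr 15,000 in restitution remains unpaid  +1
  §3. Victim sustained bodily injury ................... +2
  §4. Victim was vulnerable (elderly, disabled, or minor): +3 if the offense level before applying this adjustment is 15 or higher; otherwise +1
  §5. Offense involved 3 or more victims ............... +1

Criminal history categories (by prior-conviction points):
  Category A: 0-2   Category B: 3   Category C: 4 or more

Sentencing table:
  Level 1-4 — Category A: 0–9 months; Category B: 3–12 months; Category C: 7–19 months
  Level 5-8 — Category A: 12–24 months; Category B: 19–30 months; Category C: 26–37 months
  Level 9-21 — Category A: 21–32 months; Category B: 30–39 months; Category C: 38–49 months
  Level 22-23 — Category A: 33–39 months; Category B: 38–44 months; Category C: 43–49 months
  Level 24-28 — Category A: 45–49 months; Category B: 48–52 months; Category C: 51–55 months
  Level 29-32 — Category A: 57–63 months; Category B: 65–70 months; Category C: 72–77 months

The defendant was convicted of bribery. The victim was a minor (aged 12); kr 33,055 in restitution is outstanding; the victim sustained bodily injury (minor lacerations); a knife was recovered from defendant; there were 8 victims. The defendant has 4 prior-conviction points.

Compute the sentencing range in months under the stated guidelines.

38-49 months

Base offense level for bribery: 7.
§1 applies: 7 + 2 = 9.
§2 applies: 9 + 1 = 10.
§3 applies: 10 + 2 = 12.
§4 applies (level before this adjustment is 12 < 15, so +1): 12 + 1 = 13.
§5 applies: 13 + 1 = 14.
Final offense level: 14.
Criminal history: 4 prior points → Category C (4+).
Level 14 falls in the 9-21 band.
Grid: Level 9-21 × Category C = 38-49 months.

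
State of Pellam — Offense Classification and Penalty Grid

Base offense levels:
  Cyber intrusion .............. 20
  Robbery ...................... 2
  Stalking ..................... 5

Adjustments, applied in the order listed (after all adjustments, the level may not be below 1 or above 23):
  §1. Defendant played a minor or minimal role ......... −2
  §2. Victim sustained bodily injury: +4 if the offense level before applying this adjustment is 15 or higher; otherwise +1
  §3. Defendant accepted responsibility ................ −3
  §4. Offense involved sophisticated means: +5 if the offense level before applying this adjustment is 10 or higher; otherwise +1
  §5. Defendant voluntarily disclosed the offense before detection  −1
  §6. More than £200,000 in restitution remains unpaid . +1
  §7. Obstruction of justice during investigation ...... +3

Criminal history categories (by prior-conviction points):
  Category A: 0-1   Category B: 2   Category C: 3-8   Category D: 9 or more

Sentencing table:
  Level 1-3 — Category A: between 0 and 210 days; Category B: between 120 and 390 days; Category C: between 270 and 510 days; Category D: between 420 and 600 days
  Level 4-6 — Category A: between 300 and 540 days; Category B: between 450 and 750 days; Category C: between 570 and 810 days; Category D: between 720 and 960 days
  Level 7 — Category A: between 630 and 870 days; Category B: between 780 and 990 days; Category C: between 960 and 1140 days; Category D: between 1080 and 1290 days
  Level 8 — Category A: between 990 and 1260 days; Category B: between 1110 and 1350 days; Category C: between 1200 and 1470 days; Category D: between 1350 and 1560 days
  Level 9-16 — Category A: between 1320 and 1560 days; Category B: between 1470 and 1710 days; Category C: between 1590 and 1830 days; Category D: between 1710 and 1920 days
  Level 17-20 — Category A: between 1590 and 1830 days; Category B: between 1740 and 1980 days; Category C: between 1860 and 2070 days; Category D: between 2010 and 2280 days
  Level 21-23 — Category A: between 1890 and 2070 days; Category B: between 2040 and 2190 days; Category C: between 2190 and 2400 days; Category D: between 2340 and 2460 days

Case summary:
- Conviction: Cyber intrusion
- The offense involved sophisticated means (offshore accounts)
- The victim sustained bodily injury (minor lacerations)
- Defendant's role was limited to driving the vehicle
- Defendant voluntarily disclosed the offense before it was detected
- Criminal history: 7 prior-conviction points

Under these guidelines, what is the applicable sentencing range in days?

2190-2400 days

Base offense level for cyber intrusion: 20.
§1 applies: 20 − 2 = 18.
§2 applies (level before this adjustment is 18 ≥ 15, so +4): 18 + 4 = 22.
§4 applies (level before this adjustment is 22 ≥ 10, so +5): 22 + 5 = 27.
§5 applies: 27 − 1 = 26.
Level 26 exceeds the maximum of 23; capped at 23.
Final offense level: 23.
Criminal history: 7 prior points → Category C (3-8).
Level 23 falls in the 21-23 band.
Grid: Level 21-23 × Category C = 2190-2400 days.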